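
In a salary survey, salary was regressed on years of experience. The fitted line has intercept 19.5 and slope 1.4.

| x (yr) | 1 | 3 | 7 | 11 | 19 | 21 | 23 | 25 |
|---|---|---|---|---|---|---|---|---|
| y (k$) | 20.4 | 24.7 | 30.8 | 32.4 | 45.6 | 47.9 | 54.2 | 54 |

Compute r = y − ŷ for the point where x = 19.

ŷ = 19.5 + 1.4·19 = 46.1
r = 45.6 − 46.1 = -0.5

r = -0.5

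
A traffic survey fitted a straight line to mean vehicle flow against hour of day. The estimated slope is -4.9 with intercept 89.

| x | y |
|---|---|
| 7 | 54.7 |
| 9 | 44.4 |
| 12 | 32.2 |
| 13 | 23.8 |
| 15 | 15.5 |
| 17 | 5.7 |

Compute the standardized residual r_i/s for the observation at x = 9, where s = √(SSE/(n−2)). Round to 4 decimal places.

x=7: ŷ = 89 − 4.9·7 = 54.7; r = 54.7 − 54.7 = 0
x=9: ŷ = 89 − 4.9·9 = 44.9; r = 44.4 − 44.9 = -0.5
x=12: ŷ = 89 − 4.9·12 = 30.2; r = 32.2 − 30.2 = 2
x=13: ŷ = 89 − 4.9·13 = 25.3; r = 23.8 − 25.3 = -1.5
x=15: ŷ = 89 − 4.9·15 = 15.5; r = 15.5 − 15.5 = 0
x=17: ŷ = 89 − 4.9·17 = 5.7; r = 5.7 − 5.7 = 0
SSE = 0 + 0.25 + 4 + 2.25 + 0 + 0 = 6.5
s = √(6.5/4) = 1.27475
r/s = -0.5 / 1.27475 = -0.3922

-0.3922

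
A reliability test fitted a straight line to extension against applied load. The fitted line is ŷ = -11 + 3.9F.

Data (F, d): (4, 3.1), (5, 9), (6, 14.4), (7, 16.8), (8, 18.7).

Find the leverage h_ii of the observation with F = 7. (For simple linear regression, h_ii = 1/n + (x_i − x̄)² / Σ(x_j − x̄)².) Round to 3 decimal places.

F̄ = (4 + 5 + 6 + 7 + 8)/5 = 6
Σ(F − F̄)² = 4 + 1 + 0 + 1 + 4 = 10
h = 1/5 + (1)²/10 = 0.2 + 0.1 = 0.300

h = 0.300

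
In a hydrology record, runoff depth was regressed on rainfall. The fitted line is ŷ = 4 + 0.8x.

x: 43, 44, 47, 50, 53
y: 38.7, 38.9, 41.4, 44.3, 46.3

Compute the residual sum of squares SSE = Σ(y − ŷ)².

SSE = 0.32

x=43: ŷ = 4 + 0.8·43 = 38.4; e = 38.7 − 38.4 = 0.3
x=44: ŷ = 4 + 0.8·44 = 39.2; e = 38.9 − 39.2 = -0.3
x=47: ŷ = 4 + 0.8·47 = 41.6; e = 41.4 − 41.6 = -0.2
x=50: ŷ = 4 + 0.8·50 = 44; e = 44.3 − 44 = 0.3
x=53: ŷ = 4 + 0.8·53 = 46.4; e = 46.3 − 46.4 = -0.1
SSE = 0.09 + 0.09 + 0.04 + 0.09 + 0.01 = 0.32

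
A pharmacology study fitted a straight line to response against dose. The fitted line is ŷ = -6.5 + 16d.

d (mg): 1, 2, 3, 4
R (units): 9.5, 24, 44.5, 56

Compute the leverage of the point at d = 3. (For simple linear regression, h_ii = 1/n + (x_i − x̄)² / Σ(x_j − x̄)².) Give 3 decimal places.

h = 0.300

d̄ = (1 + 2 + 3 + 4)/4 = 2.5
Σ(d − d̄)² = 2.25 + 0.25 + 0.25 + 2.25 = 5
h = 1/4 + (0.5)²/5 = 0.25 + 0.05 = 0.300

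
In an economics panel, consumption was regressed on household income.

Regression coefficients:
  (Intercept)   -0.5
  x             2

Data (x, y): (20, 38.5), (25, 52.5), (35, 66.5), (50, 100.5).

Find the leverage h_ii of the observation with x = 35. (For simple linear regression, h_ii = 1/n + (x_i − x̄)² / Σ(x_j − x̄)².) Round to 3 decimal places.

x̄ = (20 + 25 + 35 + 50)/4 = 32.5
Σ(x − x̄)² = 156.25 + 56.25 + 6.25 + 306.25 = 525
h = 1/4 + (2.5)²/525 = 0.25 + 0.0119048 = 0.262

h = 0.262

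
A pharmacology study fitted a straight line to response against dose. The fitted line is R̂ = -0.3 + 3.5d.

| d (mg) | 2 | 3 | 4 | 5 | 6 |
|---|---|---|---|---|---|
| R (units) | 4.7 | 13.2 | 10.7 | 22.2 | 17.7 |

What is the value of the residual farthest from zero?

d=2: R̂ = -0.3 + 3.5·2 = 6.7; e = 4.7 − 6.7 = -2
d=3: R̂ = -0.3 + 3.5·3 = 10.2; e = 13.2 − 10.2 = 3
d=4: R̂ = -0.3 + 3.5·4 = 13.7; e = 10.7 − 13.7 = -3
d=5: R̂ = -0.3 + 3.5·5 = 17.2; e = 22.2 − 17.2 = 5
d=6: R̂ = -0.3 + 3.5·6 = 20.7; e = 17.7 − 20.7 = -3
Largest |e| is 5 at d = 5, residual 5.

e = 5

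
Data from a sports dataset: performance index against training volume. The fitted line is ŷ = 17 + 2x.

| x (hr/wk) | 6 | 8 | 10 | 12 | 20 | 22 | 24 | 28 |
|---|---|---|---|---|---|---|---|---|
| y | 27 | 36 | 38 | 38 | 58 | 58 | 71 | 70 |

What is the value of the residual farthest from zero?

r = 6

x=6: ŷ = 17 + 2·6 = 29; r = 27 − 29 = -2
x=8: ŷ = 17 + 2·8 = 33; r = 36 − 33 = 3
x=10: ŷ = 17 + 2·10 = 37; r = 38 − 37 = 1
x=12: ŷ = 17 + 2·12 = 41; r = 38 − 41 = -3
x=20: ŷ = 17 + 2·20 = 57; r = 58 − 57 = 1
x=22: ŷ = 17 + 2·22 = 61; r = 58 − 61 = -3
x=24: ŷ = 17 + 2·24 = 65; r = 71 − 65 = 6
x=28: ŷ = 17 + 2·28 = 73; r = 70 − 73 = -3
Largest |r| is 6 at x = 24, residual 6.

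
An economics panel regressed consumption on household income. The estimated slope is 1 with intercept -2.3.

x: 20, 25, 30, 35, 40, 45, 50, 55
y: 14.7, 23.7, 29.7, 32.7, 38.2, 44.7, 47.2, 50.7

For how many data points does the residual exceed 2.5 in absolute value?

1

x=20: ŷ = -2.3 + 20 = 17.7; e = 14.7 − 17.7 = -3
x=25: ŷ = -2.3 + 25 = 22.7; e = 23.7 − 22.7 = 1
x=30: ŷ = -2.3 + 30 = 27.7; e = 29.7 − 27.7 = 2
x=35: ŷ = -2.3 + 35 = 32.7; e = 32.7 − 32.7 = 0
x=40: ŷ = -2.3 + 40 = 37.7; e = 38.2 − 37.7 = 0.5
x=45: ŷ = -2.3 + 45 = 42.7; e = 44.7 − 42.7 = 2
x=50: ŷ = -2.3 + 50 = 47.7; e = 47.2 − 47.7 = -0.5
x=55: ŷ = -2.3 + 55 = 52.7; e = 50.7 − 52.7 = -2
|e| > 2.5: x=20 (|e|=3) → 1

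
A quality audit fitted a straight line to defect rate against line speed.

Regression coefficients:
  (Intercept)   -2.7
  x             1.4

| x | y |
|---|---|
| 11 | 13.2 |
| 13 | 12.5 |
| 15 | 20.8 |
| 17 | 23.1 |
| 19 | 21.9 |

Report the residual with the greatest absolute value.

x=11: ŷ = -2.7 + 1.4·11 = 12.7; r = 13.2 − 12.7 = 0.5
x=13: ŷ = -2.7 + 1.4·13 = 15.5; r = 12.5 − 15.5 = -3
x=15: ŷ = -2.7 + 1.4·15 = 18.3; r = 20.8 − 18.3 = 2.5
x=17: ŷ = -2.7 + 1.4·17 = 21.1; r = 23.1 − 21.1 = 2
x=19: ŷ = -2.7 + 1.4·19 = 23.9; r = 21.9 − 23.9 = -2
Largest |r| is 3 at x = 13, residual -3.

r = -3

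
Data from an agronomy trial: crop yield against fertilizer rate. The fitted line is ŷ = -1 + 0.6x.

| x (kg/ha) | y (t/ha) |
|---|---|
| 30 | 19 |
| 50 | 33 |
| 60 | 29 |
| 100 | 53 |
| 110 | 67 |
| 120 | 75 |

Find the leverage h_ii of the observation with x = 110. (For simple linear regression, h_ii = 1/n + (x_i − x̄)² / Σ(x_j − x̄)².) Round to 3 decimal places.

h = 0.317

x̄ = (30 + 50 + 60 + 100 + 110 + 120)/6 = 78.3333
Σ(x − x̄)² = 2336.11 + 802.778 + 336.111 + 469.444 + 1002.78 + 1736.11 = 6683.33
h = 1/6 + (31.6667)²/6683.33 = 0.166667 + 0.150042 = 0.317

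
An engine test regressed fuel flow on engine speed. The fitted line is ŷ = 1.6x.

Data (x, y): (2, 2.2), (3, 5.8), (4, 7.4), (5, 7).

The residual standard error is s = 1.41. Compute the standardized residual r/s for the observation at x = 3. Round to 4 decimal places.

0.7092

ŷ = 1.6·3 = 4.8
r = 5.8 − 4.8 = 1
r/s = 1 / 1.41 = 0.7092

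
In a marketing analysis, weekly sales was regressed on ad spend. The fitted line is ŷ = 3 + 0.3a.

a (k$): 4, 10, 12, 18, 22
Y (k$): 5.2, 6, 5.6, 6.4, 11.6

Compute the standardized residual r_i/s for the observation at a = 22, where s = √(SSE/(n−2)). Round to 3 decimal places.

1.095

a=4: ŷ = 3 + 0.3·4 = 4.2; r = 5.2 − 4.2 = 1
a=10: ŷ = 3 + 0.3·10 = 6; r = 6 − 6 = 0
a=12: ŷ = 3 + 0.3·12 = 6.6; r = 5.6 − 6.6 = -1
a=18: ŷ = 3 + 0.3·18 = 8.4; r = 6.4 − 8.4 = -2
a=22: ŷ = 3 + 0.3·22 = 9.6; r = 11.6 − 9.6 = 2
SSE = 1 + 0 + 1 + 4 + 4 = 10
s = √(10/3) = 1.82574
r/s = 2 / 1.82574 = 1.095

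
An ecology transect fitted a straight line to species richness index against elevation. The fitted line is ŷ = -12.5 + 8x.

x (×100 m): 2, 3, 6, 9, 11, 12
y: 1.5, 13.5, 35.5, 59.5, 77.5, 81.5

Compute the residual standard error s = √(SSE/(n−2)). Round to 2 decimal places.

x=2: ŷ = -12.5 + 8·2 = 3.5; r = 1.5 − 3.5 = -2
x=3: ŷ = -12.5 + 8·3 = 11.5; r = 13.5 − 11.5 = 2
x=6: ŷ = -12.5 + 8·6 = 35.5; r = 35.5 − 35.5 = 0
x=9: ŷ = -12.5 + 8·9 = 59.5; r = 59.5 − 59.5 = 0
x=11: ŷ = -12.5 + 8·11 = 75.5; r = 77.5 − 75.5 = 2
x=12: ŷ = -12.5 + 8·12 = 83.5; r = 81.5 − 83.5 = -2
SSE = 4 + 4 + 0 + 0 + 4 + 4 = 16
s = √(16/4) = √4 ≈ 2.00

s = 2.00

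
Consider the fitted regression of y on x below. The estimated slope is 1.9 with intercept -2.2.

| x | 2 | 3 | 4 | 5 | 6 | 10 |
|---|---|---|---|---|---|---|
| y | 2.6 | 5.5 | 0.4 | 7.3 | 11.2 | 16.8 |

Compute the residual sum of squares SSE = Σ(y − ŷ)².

x=2: ŷ = -2.2 + 1.9·2 = 1.6; r = 2.6 − 1.6 = 1
x=3: ŷ = -2.2 + 1.9·3 = 3.5; r = 5.5 − 3.5 = 2
x=4: ŷ = -2.2 + 1.9·4 = 5.4; r = 0.4 − 5.4 = -5
x=5: ŷ = -2.2 + 1.9·5 = 7.3; r = 7.3 − 7.3 = 0
x=6: ŷ = -2.2 + 1.9·6 = 9.2; r = 11.2 − 9.2 = 2
x=10: ŷ = -2.2 + 1.9·10 = 16.8; r = 16.8 − 16.8 = 0
SSE = 1 + 4 + 25 + 0 + 4 + 0 = 34

SSE = 34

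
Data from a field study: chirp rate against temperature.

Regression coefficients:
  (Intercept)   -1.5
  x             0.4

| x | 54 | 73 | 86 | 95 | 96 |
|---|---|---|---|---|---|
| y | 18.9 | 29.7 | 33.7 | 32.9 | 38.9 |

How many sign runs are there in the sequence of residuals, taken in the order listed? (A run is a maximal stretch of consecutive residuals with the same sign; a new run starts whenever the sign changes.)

4 runs

x=54: ŷ = -1.5 + 0.4·54 = 20.1; r = 18.9 − 20.1 = -1.2
x=73: ŷ = -1.5 + 0.4·73 = 27.7; r = 29.7 − 27.7 = 2
x=86: ŷ = -1.5 + 0.4·86 = 32.9; r = 33.7 − 32.9 = 0.8
x=95: ŷ = -1.5 + 0.4·95 = 36.5; r = 32.9 − 36.5 = -3.6
x=96: ŷ = -1.5 + 0.4·96 = 36.9; r = 38.9 − 36.9 = 2
Signs: − + + − +
Runs: −×1, +×2, −×1, +×1 → 4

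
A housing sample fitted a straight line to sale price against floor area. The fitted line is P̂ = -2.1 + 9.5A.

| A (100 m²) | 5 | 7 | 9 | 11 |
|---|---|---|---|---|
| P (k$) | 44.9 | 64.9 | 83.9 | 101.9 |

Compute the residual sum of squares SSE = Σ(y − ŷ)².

A=5: P̂ = -2.1 + 9.5·5 = 45.4; r = 44.9 − 45.4 = -0.5
A=7: P̂ = -2.1 + 9.5·7 = 64.4; r = 64.9 − 64.4 = 0.5
A=9: P̂ = -2.1 + 9.5·9 = 83.4; r = 83.9 − 83.4 = 0.5
A=11: P̂ = -2.1 + 9.5·11 = 102.4; r = 101.9 − 102.4 = -0.5
SSE = 0.25 + 0.25 + 0.25 + 0.25 = 1

SSE = 1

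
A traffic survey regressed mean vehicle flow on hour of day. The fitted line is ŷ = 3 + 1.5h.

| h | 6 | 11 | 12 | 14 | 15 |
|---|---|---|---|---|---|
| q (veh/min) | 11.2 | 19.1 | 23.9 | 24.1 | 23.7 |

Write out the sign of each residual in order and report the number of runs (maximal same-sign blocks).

h=6: ŷ = 3 + 1.5·6 = 12; e = 11.2 − 12 = -0.8
h=11: ŷ = 3 + 1.5·11 = 19.5; e = 19.1 − 19.5 = -0.4
h=12: ŷ = 3 + 1.5·12 = 21; e = 23.9 − 21 = 2.9
h=14: ŷ = 3 + 1.5·14 = 24; e = 24.1 − 24 = 0.1
h=15: ŷ = 3 + 1.5·15 = 25.5; e = 23.7 − 25.5 = -1.8
Signs: − − + + −
Runs: −×2, +×2, −×1 → 3

3 runs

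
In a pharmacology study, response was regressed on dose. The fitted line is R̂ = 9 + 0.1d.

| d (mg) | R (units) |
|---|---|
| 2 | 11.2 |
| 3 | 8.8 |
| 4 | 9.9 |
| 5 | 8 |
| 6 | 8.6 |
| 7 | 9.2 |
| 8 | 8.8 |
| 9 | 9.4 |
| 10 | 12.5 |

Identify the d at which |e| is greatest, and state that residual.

d=2: R̂ = 9 + 0.1·2 = 9.2; e = 11.2 − 9.2 = 2
d=3: R̂ = 9 + 0.1·3 = 9.3; e = 8.8 − 9.3 = -0.5
d=4: R̂ = 9 + 0.1·4 = 9.4; e = 9.9 − 9.4 = 0.5
d=5: R̂ = 9 + 0.1·5 = 9.5; e = 8 − 9.5 = -1.5
d=6: R̂ = 9 + 0.1·6 = 9.6; e = 8.6 − 9.6 = -1
d=7: R̂ = 9 + 0.1·7 = 9.7; e = 9.2 − 9.7 = -0.5
d=8: R̂ = 9 + 0.1·8 = 9.8; e = 8.8 − 9.8 = -1
d=9: R̂ = 9 + 0.1·9 = 9.9; e = 9.4 − 9.9 = -0.5
d=10: R̂ = 9 + 0.1·10 = 10; e = 12.5 − 10 = 2.5
Largest |e| is 2.5 at d = 10, residual 2.5.

d = 10, e = 2.5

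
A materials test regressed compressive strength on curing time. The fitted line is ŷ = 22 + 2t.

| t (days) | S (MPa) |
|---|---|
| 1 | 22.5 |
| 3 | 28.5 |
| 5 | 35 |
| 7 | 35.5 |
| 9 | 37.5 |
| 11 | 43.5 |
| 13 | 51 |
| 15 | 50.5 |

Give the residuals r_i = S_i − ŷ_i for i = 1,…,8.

-1.5, 0.5, 3, -0.5, -2.5, -0.5, 3, -1.5

t=1: ŷ = 22 + 2·1 = 24; r = 22.5 − 24 = -1.5
t=3: ŷ = 22 + 2·3 = 28; r = 28.5 − 28 = 0.5
t=5: ŷ = 22 + 2·5 = 32; r = 35 − 32 = 3
t=7: ŷ = 22 + 2·7 = 36; r = 35.5 − 36 = -0.5
t=9: ŷ = 22 + 2·9 = 40; r = 37.5 − 40 = -2.5
t=11: ŷ = 22 + 2·11 = 44; r = 43.5 − 44 = -0.5
t=13: ŷ = 22 + 2·13 = 48; r = 51 − 48 = 3
t=15: ŷ = 22 + 2·15 = 52; r = 50.5 − 52 = -1.5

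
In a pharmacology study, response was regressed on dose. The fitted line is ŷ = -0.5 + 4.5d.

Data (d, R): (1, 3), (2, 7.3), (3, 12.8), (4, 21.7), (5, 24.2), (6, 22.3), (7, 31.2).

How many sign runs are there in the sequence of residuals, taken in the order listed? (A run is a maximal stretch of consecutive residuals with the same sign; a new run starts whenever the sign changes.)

d=1: ŷ = -0.5 + 4.5·1 = 4; e = 3 − 4 = -1
d=2: ŷ = -0.5 + 4.5·2 = 8.5; e = 7.3 − 8.5 = -1.2
d=3: ŷ = -0.5 + 4.5·3 = 13; e = 12.8 − 13 = -0.2
d=4: ŷ = -0.5 + 4.5·4 = 17.5; e = 21.7 − 17.5 = 4.2
d=5: ŷ = -0.5 + 4.5·5 = 22; e = 24.2 − 22 = 2.2
d=6: ŷ = -0.5 + 4.5·6 = 26.5; e = 22.3 − 26.5 = -4.2
d=7: ŷ = -0.5 + 4.5·7 = 31; e = 31.2 − 31 = 0.2
Signs: − − − + + − +
Runs: −×3, +×2, −×1, +×1 → 4

4 runs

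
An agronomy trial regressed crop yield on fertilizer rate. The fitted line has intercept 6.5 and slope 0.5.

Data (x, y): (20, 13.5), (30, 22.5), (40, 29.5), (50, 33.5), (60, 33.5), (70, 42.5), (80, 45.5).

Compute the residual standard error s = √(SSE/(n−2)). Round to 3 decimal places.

s = 2.608

x=20: ŷ = 6.5 + 0.5·20 = 16.5; e = 13.5 − 16.5 = -3
x=30: ŷ = 6.5 + 0.5·30 = 21.5; e = 22.5 − 21.5 = 1
x=40: ŷ = 6.5 + 0.5·40 = 26.5; e = 29.5 − 26.5 = 3
x=50: ŷ = 6.5 + 0.5·50 = 31.5; e = 33.5 − 31.5 = 2
x=60: ŷ = 6.5 + 0.5·60 = 36.5; e = 33.5 − 36.5 = -3
x=70: ŷ = 6.5 + 0.5·70 = 41.5; e = 42.5 − 41.5 = 1
x=80: ŷ = 6.5 + 0.5·80 = 46.5; e = 45.5 − 46.5 = -1
SSE = 9 + 1 + 9 + 4 + 9 + 1 + 1 = 34
s = √(34/5) = √6.8 ≈ 2.608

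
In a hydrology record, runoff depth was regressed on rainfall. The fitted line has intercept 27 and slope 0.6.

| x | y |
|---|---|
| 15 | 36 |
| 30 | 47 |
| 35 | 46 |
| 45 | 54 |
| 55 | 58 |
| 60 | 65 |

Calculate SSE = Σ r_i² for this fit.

x=15: ŷ = 27 + 0.6·15 = 36; r = 36 − 36 = 0
x=30: ŷ = 27 + 0.6·30 = 45; r = 47 − 45 = 2
x=35: ŷ = 27 + 0.6·35 = 48; r = 46 − 48 = -2
x=45: ŷ = 27 + 0.6·45 = 54; r = 54 − 54 = 0
x=55: ŷ = 27 + 0.6·55 = 60; r = 58 − 60 = -2
x=60: ŷ = 27 + 0.6·60 = 63; r = 65 − 63 = 2
SSE = 0 + 4 + 4 + 0 + 4 + 4 = 16

SSE = 16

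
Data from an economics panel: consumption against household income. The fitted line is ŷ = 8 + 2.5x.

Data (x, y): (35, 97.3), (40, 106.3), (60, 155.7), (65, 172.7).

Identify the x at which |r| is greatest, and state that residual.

x=35: ŷ = 8 + 2.5·35 = 95.5; r = 97.3 − 95.5 = 1.8
x=40: ŷ = 8 + 2.5·40 = 108; r = 106.3 − 108 = -1.7
x=60: ŷ = 8 + 2.5·60 = 158; r = 155.7 − 158 = -2.3
x=65: ŷ = 8 + 2.5·65 = 170.5; r = 172.7 − 170.5 = 2.2
Largest |r| is 2.3 at x = 60, residual -2.3.

x = 60, r = -2.3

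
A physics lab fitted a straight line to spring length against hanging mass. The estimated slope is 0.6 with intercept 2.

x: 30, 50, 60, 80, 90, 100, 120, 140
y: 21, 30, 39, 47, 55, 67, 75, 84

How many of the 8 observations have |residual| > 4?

1

x=30: ŷ = 2 + 0.6·30 = 20; e = 21 − 20 = 1
x=50: ŷ = 2 + 0.6·50 = 32; e = 30 − 32 = -2
x=60: ŷ = 2 + 0.6·60 = 38; e = 39 − 38 = 1
x=80: ŷ = 2 + 0.6·80 = 50; e = 47 − 50 = -3
x=90: ŷ = 2 + 0.6·90 = 56; e = 55 − 56 = -1
x=100: ŷ = 2 + 0.6·100 = 62; e = 67 − 62 = 5
x=120: ŷ = 2 + 0.6·120 = 74; e = 75 − 74 = 1
x=140: ŷ = 2 + 0.6·140 = 86; e = 84 − 86 = -2
|e| > 4: x=100 (|e|=5) → 1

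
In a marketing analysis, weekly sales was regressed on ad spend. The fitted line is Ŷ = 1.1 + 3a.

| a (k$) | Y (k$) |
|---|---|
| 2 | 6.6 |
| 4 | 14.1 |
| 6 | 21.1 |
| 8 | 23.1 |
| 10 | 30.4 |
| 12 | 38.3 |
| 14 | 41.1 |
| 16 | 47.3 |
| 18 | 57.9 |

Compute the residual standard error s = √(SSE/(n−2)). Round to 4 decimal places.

a=2: Ŷ = 1.1 + 3·2 = 7.1; r = 6.6 − 7.1 = -0.5
a=4: Ŷ = 1.1 + 3·4 = 13.1; r = 14.1 − 13.1 = 1
a=6: Ŷ = 1.1 + 3·6 = 19.1; r = 21.1 − 19.1 = 2
a=8: Ŷ = 1.1 + 3·8 = 25.1; r = 23.1 − 25.1 = -2
a=10: Ŷ = 1.1 + 3·10 = 31.1; r = 30.4 − 31.1 = -0.7
a=12: Ŷ = 1.1 + 3·12 = 37.1; r = 38.3 − 37.1 = 1.2
a=14: Ŷ = 1.1 + 3·14 = 43.1; r = 41.1 − 43.1 = -2
a=16: Ŷ = 1.1 + 3·16 = 49.1; r = 47.3 − 49.1 = -1.8
a=18: Ŷ = 1.1 + 3·18 = 55.1; r = 57.9 − 55.1 = 2.8
SSE = 0.25 + 1 + 4 + 4 + 0.49 + 1.44 + 4 + 3.24 + 7.84 = 26.26
s = √(26.26/7) = √3.75143 ≈ 1.9369

s = 1.9369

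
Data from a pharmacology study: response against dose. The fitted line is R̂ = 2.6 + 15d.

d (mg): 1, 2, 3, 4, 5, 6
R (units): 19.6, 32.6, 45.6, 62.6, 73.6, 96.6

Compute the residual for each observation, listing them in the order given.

d=1: R̂ = 2.6 + 15·1 = 17.6; e = 19.6 − 17.6 = 2
d=2: R̂ = 2.6 + 15·2 = 32.6; e = 32.6 − 32.6 = 0
d=3: R̂ = 2.6 + 15·3 = 47.6; e = 45.6 − 47.6 = -2
d=4: R̂ = 2.6 + 15·4 = 62.6; e = 62.6 − 62.6 = 0
d=5: R̂ = 2.6 + 15·5 = 77.6; e = 73.6 − 77.6 = -4
d=6: R̂ = 2.6 + 15·6 = 92.6; e = 96.6 − 92.6 = 4

2, 0, -2, 0, -4, 4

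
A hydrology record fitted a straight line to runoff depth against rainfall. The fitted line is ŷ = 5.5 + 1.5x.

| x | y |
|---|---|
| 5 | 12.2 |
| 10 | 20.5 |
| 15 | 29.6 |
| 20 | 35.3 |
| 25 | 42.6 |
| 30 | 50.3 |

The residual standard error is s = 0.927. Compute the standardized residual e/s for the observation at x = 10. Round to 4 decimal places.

0.0000

ŷ = 5.5 + 1.5·10 = 20.5
e = 20.5 − 20.5 = 0
e/s = 0 / 0.927 = 0.0000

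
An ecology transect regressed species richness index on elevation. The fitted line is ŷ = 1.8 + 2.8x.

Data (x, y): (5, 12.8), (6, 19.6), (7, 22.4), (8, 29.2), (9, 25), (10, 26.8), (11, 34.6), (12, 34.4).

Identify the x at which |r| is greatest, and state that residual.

x = 8, r = 5

x=5: ŷ = 1.8 + 2.8·5 = 15.8; r = 12.8 − 15.8 = -3
x=6: ŷ = 1.8 + 2.8·6 = 18.6; r = 19.6 − 18.6 = 1
x=7: ŷ = 1.8 + 2.8·7 = 21.4; r = 22.4 − 21.4 = 1
x=8: ŷ = 1.8 + 2.8·8 = 24.2; r = 29.2 − 24.2 = 5
x=9: ŷ = 1.8 + 2.8·9 = 27; r = 25 − 27 = -2
x=10: ŷ = 1.8 + 2.8·10 = 29.8; r = 26.8 − 29.8 = -3
x=11: ŷ = 1.8 + 2.8·11 = 32.6; r = 34.6 − 32.6 = 2
x=12: ŷ = 1.8 + 2.8·12 = 35.4; r = 34.4 − 35.4 = -1
Largest |r| is 5 at x = 8, residual 5.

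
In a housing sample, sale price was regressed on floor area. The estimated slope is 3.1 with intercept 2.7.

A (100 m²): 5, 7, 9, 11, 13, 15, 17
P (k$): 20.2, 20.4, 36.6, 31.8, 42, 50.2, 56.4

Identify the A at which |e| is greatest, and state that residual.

A = 9, e = 6

A=5: P̂ = 2.7 + 3.1·5 = 18.2; e = 20.2 − 18.2 = 2
A=7: P̂ = 2.7 + 3.1·7 = 24.4; e = 20.4 − 24.4 = -4
A=9: P̂ = 2.7 + 3.1·9 = 30.6; e = 36.6 − 30.6 = 6
A=11: P̂ = 2.7 + 3.1·11 = 36.8; e = 31.8 − 36.8 = -5
A=13: P̂ = 2.7 + 3.1·13 = 43; e = 42 − 43 = -1
A=15: P̂ = 2.7 + 3.1·15 = 49.2; e = 50.2 − 49.2 = 1
A=17: P̂ = 2.7 + 3.1·17 = 55.4; e = 56.4 − 55.4 = 1
Largest |e| is 6 at A = 9, residual 6.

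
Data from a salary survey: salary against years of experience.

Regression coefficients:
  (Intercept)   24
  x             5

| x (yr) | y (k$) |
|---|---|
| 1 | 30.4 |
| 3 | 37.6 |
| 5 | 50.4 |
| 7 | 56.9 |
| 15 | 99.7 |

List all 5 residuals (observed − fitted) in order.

1.4, -1.4, 1.4, -2.1, 0.7

x=1: ŷ = 24 + 5·1 = 29; r = 30.4 − 29 = 1.4
x=3: ŷ = 24 + 5·3 = 39; r = 37.6 − 39 = -1.4
x=5: ŷ = 24 + 5·5 = 49; r = 50.4 − 49 = 1.4
x=7: ŷ = 24 + 5·7 = 59; r = 56.9 − 59 = -2.1
x=15: ŷ = 24 + 5·15 = 99; r = 99.7 − 99 = 0.7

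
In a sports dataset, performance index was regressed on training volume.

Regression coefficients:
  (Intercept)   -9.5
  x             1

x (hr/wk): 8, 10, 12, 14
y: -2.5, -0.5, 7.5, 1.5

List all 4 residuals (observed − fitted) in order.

-1, -1, 5, -3

x=8: ŷ = -9.5 + 8 = -1.5; e = -2.5 − (-1.5) = -1
x=10: ŷ = -9.5 + 10 = 0.5; e = -0.5 − 0.5 = -1
x=12: ŷ = -9.5 + 12 = 2.5; e = 7.5 − 2.5 = 5
x=14: ŷ = -9.5 + 14 = 4.5; e = 1.5 − 4.5 = -3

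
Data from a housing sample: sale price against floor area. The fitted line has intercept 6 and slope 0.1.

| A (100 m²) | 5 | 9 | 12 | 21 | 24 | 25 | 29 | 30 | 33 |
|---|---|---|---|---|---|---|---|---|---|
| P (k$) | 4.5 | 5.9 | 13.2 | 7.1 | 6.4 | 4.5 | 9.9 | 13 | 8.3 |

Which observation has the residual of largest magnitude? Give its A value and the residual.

A=5: P̂ = 6 + 0.1·5 = 6.5; e = 4.5 − 6.5 = -2
A=9: P̂ = 6 + 0.1·9 = 6.9; e = 5.9 − 6.9 = -1
A=12: P̂ = 6 + 0.1·12 = 7.2; e = 13.2 − 7.2 = 6
A=21: P̂ = 6 + 0.1·21 = 8.1; e = 7.1 − 8.1 = -1
A=24: P̂ = 6 + 0.1·24 = 8.4; e = 6.4 − 8.4 = -2
A=25: P̂ = 6 + 0.1·25 = 8.5; e = 4.5 − 8.5 = -4
A=29: P̂ = 6 + 0.1·29 = 8.9; e = 9.9 − 8.9 = 1
A=30: P̂ = 6 + 0.1·30 = 9; e = 13 − 9 = 4
A=33: P̂ = 6 + 0.1·33 = 9.3; e = 8.3 − 9.3 = -1
Largest |e| is 6 at A = 12, residual 6.

A = 12, e = 6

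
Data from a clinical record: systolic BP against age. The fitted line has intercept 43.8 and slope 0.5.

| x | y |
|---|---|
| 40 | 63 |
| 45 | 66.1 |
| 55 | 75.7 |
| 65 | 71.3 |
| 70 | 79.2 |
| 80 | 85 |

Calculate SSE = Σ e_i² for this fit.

SSE = 46.64

x=40: ŷ = 43.8 + 0.5·40 = 63.8; e = 63 − 63.8 = -0.8
x=45: ŷ = 43.8 + 0.5·45 = 66.3; e = 66.1 − 66.3 = -0.2
x=55: ŷ = 43.8 + 0.5·55 = 71.3; e = 75.7 − 71.3 = 4.4
x=65: ŷ = 43.8 + 0.5·65 = 76.3; e = 71.3 − 76.3 = -5
x=70: ŷ = 43.8 + 0.5·70 = 78.8; e = 79.2 − 78.8 = 0.4
x=80: ŷ = 43.8 + 0.5·80 = 83.8; e = 85 − 83.8 = 1.2
SSE = 0.64 + 0.04 + 19.36 + 25 + 0.16 + 1.44 = 46.64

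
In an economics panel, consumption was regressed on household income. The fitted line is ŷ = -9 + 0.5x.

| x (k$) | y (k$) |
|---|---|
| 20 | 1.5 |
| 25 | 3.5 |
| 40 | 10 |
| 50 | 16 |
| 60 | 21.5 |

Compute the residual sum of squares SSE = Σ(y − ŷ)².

SSE = 1.5

x=20: ŷ = -9 + 0.5·20 = 1; e = 1.5 − 1 = 0.5
x=25: ŷ = -9 + 0.5·25 = 3.5; e = 3.5 − 3.5 = 0
x=40: ŷ = -9 + 0.5·40 = 11; e = 10 − 11 = -1
x=50: ŷ = -9 + 0.5·50 = 16; e = 16 − 16 = 0
x=60: ŷ = -9 + 0.5·60 = 21; e = 21.5 − 21 = 0.5
SSE = 0.25 + 0 + 1 + 0 + 0.25 = 1.5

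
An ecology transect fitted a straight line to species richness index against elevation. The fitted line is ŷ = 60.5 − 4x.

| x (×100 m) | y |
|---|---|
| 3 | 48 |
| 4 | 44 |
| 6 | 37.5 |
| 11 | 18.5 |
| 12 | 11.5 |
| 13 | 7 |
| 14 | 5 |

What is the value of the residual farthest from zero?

x=3: ŷ = 60.5 − 4·3 = 48.5; e = 48 − 48.5 = -0.5
x=4: ŷ = 60.5 − 4·4 = 44.5; e = 44 − 44.5 = -0.5
x=6: ŷ = 60.5 − 4·6 = 36.5; e = 37.5 − 36.5 = 1
x=11: ŷ = 60.5 − 4·11 = 16.5; e = 18.5 − 16.5 = 2
x=12: ŷ = 60.5 − 4·12 = 12.5; e = 11.5 − 12.5 = -1
x=13: ŷ = 60.5 − 4·13 = 8.5; e = 7 − 8.5 = -1.5
x=14: ŷ = 60.5 − 4·14 = 4.5; e = 5 − 4.5 = 0.5
Largest |e| is 2 at x = 11, residual 2.

e = 2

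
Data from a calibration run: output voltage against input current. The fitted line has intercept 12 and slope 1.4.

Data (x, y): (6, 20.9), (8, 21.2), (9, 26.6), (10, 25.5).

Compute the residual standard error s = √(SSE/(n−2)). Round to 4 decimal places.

s = 2.0616

x=6: ŷ = 12 + 1.4·6 = 20.4; r = 20.9 − 20.4 = 0.5
x=8: ŷ = 12 + 1.4·8 = 23.2; r = 21.2 − 23.2 = -2
x=9: ŷ = 12 + 1.4·9 = 24.6; r = 26.6 − 24.6 = 2
x=10: ŷ = 12 + 1.4·10 = 26; r = 25.5 − 26 = -0.5
SSE = 0.25 + 4 + 4 + 0.25 = 8.5
s = √(8.5/2) = √4.25 ≈ 2.0616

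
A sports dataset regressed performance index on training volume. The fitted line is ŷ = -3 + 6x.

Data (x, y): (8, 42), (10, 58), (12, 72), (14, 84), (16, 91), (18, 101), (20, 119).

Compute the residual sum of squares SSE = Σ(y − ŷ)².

x=8: ŷ = -3 + 6·8 = 45; r = 42 − 45 = -3
x=10: ŷ = -3 + 6·10 = 57; r = 58 − 57 = 1
x=12: ŷ = -3 + 6·12 = 69; r = 72 − 69 = 3
x=14: ŷ = -3 + 6·14 = 81; r = 84 − 81 = 3
x=16: ŷ = -3 + 6·16 = 93; r = 91 − 93 = -2
x=18: ŷ = -3 + 6·18 = 105; r = 101 − 105 = -4
x=20: ŷ = -3 + 6·20 = 117; r = 119 − 117 = 2
SSE = 9 + 1 + 9 + 9 + 4 + 16 + 4 = 52

SSE = 52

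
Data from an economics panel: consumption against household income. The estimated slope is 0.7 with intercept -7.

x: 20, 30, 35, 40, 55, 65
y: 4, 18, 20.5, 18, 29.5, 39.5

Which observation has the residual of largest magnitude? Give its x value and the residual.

x = 30, r = 4

x=20: ŷ = -7 + 0.7·20 = 7; r = 4 − 7 = -3
x=30: ŷ = -7 + 0.7·30 = 14; r = 18 − 14 = 4
x=35: ŷ = -7 + 0.7·35 = 17.5; r = 20.5 − 17.5 = 3
x=40: ŷ = -7 + 0.7·40 = 21; r = 18 − 21 = -3
x=55: ŷ = -7 + 0.7·55 = 31.5; r = 29.5 − 31.5 = -2
x=65: ŷ = -7 + 0.7·65 = 38.5; r = 39.5 − 38.5 = 1
Largest |r| is 4 at x = 30, residual 4.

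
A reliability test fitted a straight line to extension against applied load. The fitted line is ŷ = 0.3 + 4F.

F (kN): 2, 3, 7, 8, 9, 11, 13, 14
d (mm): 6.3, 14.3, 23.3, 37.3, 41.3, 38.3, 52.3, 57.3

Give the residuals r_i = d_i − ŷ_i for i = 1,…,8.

F=2: ŷ = 0.3 + 4·2 = 8.3; r = 6.3 − 8.3 = -2
F=3: ŷ = 0.3 + 4·3 = 12.3; r = 14.3 − 12.3 = 2
F=7: ŷ = 0.3 + 4·7 = 28.3; r = 23.3 − 28.3 = -5
F=8: ŷ = 0.3 + 4·8 = 32.3; r = 37.3 − 32.3 = 5
F=9: ŷ = 0.3 + 4·9 = 36.3; r = 41.3 − 36.3 = 5
F=11: ŷ = 0.3 + 4·11 = 44.3; r = 38.3 − 44.3 = -6
F=13: ŷ = 0.3 + 4·13 = 52.3; r = 52.3 − 52.3 = 0
F=14: ŷ = 0.3 + 4·14 = 56.3; r = 57.3 − 56.3 = 1

-2, 2, -5, 5, 5, -6, 0, 1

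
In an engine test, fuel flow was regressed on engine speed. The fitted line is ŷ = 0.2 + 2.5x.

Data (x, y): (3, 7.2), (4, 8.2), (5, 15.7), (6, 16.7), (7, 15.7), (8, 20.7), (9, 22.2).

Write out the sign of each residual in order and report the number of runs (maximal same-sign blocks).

x=3: ŷ = 0.2 + 2.5·3 = 7.7; r = 7.2 − 7.7 = -0.5
x=4: ŷ = 0.2 + 2.5·4 = 10.2; r = 8.2 − 10.2 = -2
x=5: ŷ = 0.2 + 2.5·5 = 12.7; r = 15.7 − 12.7 = 3
x=6: ŷ = 0.2 + 2.5·6 = 15.2; r = 16.7 − 15.2 = 1.5
x=7: ŷ = 0.2 + 2.5·7 = 17.7; r = 15.7 − 17.7 = -2
x=8: ŷ = 0.2 + 2.5·8 = 20.2; r = 20.7 − 20.2 = 0.5
x=9: ŷ = 0.2 + 2.5·9 = 22.7; r = 22.2 − 22.7 = -0.5
Signs: − − + + − + −
Runs: −×2, +×2, −×1, +×1, −×1 → 5

5 runs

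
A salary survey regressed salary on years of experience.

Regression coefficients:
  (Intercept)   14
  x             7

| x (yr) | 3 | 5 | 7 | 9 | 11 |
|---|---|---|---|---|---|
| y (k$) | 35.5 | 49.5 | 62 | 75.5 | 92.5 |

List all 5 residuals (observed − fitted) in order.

0.5, 0.5, -1, -1.5, 1.5

x=3: ŷ = 14 + 7·3 = 35; r = 35.5 − 35 = 0.5
x=5: ŷ = 14 + 7·5 = 49; r = 49.5 − 49 = 0.5
x=7: ŷ = 14 + 7·7 = 63; r = 62 − 63 = -1
x=9: ŷ = 14 + 7·9 = 77; r = 75.5 − 77 = -1.5
x=11: ŷ = 14 + 7·11 = 91; r = 92.5 − 91 = 1.5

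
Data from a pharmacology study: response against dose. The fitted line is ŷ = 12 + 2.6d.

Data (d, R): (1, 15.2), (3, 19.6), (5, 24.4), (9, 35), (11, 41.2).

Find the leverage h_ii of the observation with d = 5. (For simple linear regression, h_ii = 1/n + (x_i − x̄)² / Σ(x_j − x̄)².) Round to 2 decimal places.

h = 0.21

d̄ = (1 + 3 + 5 + 9 + 11)/5 = 5.8
Σ(d − d̄)² = 23.04 + 7.84 + 0.64 + 10.24 + 27.04 = 68.8
h = 1/5 + (-0.8)²/68.8 = 0.2 + 0.00930233 = 0.21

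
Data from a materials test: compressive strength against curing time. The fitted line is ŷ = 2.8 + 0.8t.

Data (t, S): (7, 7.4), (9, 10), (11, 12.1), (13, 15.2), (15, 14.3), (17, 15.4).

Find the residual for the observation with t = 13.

ŷ = 2.8 + 0.8·13 = 13.2
r = 15.2 − 13.2 = 2

r = 2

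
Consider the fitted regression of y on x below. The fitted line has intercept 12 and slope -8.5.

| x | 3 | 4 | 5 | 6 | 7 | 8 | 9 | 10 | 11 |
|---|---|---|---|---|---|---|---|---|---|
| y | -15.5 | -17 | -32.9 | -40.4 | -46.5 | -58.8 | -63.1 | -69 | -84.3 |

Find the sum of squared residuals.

SSE = 71.36

x=3: ŷ = 12 − 8.5·3 = -13.5; e = -15.5 − (-13.5) = -2
x=4: ŷ = 12 − 8.5·4 = -22; e = -17 − (-22) = 5
x=5: ŷ = 12 − 8.5·5 = -30.5; e = -32.9 − (-30.5) = -2.4
x=6: ŷ = 12 − 8.5·6 = -39; e = -40.4 − (-39) = -1.4
x=7: ŷ = 12 − 8.5·7 = -47.5; e = -46.5 − (-47.5) = 1
x=8: ŷ = 12 − 8.5·8 = -56; e = -58.8 − (-56) = -2.8
x=9: ŷ = 12 − 8.5·9 = -64.5; e = -63.1 − (-64.5) = 1.4
x=10: ŷ = 12 − 8.5·10 = -73; e = -69 − (-73) = 4
x=11: ŷ = 12 − 8.5·11 = -81.5; e = -84.3 − (-81.5) = -2.8
SSE = 4 + 25 + 5.76 + 1.96 + 1 + 7.84 + 1.96 + 16 + 7.84 = 71.36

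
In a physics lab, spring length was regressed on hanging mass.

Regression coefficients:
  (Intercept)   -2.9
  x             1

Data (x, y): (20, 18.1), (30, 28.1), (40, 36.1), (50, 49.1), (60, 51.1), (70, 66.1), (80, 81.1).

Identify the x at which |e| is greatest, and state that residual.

x = 60, e = -6

x=20: ŷ = -2.9 + 20 = 17.1; e = 18.1 − 17.1 = 1
x=30: ŷ = -2.9 + 30 = 27.1; e = 28.1 − 27.1 = 1
x=40: ŷ = -2.9 + 40 = 37.1; e = 36.1 − 37.1 = -1
x=50: ŷ = -2.9 + 50 = 47.1; e = 49.1 − 47.1 = 2
x=60: ŷ = -2.9 + 60 = 57.1; e = 51.1 − 57.1 = -6
x=70: ŷ = -2.9 + 70 = 67.1; e = 66.1 − 67.1 = -1
x=80: ŷ = -2.9 + 80 = 77.1; e = 81.1 − 77.1 = 4
Largest |e| is 6 at x = 60, residual -6.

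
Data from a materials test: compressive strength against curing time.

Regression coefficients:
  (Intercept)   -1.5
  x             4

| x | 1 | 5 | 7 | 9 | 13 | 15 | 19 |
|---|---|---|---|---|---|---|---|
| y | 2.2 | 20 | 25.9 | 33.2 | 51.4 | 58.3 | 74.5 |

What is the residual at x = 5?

ŷ = -1.5 + 4·5 = 18.5
e = 20 − 18.5 = 1.5

e = 1.5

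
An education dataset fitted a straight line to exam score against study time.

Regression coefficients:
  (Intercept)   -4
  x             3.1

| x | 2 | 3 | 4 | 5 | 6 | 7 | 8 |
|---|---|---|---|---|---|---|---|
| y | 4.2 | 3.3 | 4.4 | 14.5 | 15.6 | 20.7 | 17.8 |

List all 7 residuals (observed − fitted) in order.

2, -2, -4, 3, 1, 3, -3

x=2: ŷ = -4 + 3.1·2 = 2.2; e = 4.2 − 2.2 = 2
x=3: ŷ = -4 + 3.1·3 = 5.3; e = 3.3 − 5.3 = -2
x=4: ŷ = -4 + 3.1·4 = 8.4; e = 4.4 − 8.4 = -4
x=5: ŷ = -4 + 3.1·5 = 11.5; e = 14.5 − 11.5 = 3
x=6: ŷ = -4 + 3.1·6 = 14.6; e = 15.6 − 14.6 = 1
x=7: ŷ = -4 + 3.1·7 = 17.7; e = 20.7 − 17.7 = 3
x=8: ŷ = -4 + 3.1·8 = 20.8; e = 17.8 − 20.8 = -3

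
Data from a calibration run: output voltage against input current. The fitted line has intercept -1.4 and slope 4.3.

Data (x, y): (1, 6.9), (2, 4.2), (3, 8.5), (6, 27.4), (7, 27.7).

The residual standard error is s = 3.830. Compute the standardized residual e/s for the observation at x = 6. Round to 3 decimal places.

ŷ = -1.4 + 4.3·6 = 24.4
e = 27.4 − 24.4 = 3
e/s = 3 / 3.830 = 0.783

0.783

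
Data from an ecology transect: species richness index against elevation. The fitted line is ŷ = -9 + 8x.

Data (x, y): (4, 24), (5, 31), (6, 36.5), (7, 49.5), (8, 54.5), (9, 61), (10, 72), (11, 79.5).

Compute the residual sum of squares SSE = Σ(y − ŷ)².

x=4: ŷ = -9 + 8·4 = 23; e = 24 − 23 = 1
x=5: ŷ = -9 + 8·5 = 31; e = 31 − 31 = 0
x=6: ŷ = -9 + 8·6 = 39; e = 36.5 − 39 = -2.5
x=7: ŷ = -9 + 8·7 = 47; e = 49.5 − 47 = 2.5
x=8: ŷ = -9 + 8·8 = 55; e = 54.5 − 55 = -0.5
x=9: ŷ = -9 + 8·9 = 63; e = 61 − 63 = -2
x=10: ŷ = -9 + 8·10 = 71; e = 72 − 71 = 1
x=11: ŷ = -9 + 8·11 = 79; e = 79.5 − 79 = 0.5
SSE = 1 + 0 + 6.25 + 6.25 + 0.25 + 4 + 1 + 0.25 = 19

SSE = 19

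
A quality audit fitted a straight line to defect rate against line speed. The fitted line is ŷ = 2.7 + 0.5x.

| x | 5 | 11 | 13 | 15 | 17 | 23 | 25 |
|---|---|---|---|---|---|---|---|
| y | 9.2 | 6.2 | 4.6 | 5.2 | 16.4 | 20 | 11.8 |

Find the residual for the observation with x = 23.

r = 5.8

ŷ = 2.7 + 0.5·23 = 14.2
r = 20 − 14.2 = 5.8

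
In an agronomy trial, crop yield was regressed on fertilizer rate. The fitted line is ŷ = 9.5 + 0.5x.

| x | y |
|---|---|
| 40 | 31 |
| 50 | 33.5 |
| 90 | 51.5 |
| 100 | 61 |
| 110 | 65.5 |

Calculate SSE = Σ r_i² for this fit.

x=40: ŷ = 9.5 + 0.5·40 = 29.5; r = 31 − 29.5 = 1.5
x=50: ŷ = 9.5 + 0.5·50 = 34.5; r = 33.5 − 34.5 = -1
x=90: ŷ = 9.5 + 0.5·90 = 54.5; r = 51.5 − 54.5 = -3
x=100: ŷ = 9.5 + 0.5·100 = 59.5; r = 61 − 59.5 = 1.5
x=110: ŷ = 9.5 + 0.5·110 = 64.5; r = 65.5 − 64.5 = 1
SSE = 2.25 + 1 + 9 + 2.25 + 1 = 15.5

SSE = 15.5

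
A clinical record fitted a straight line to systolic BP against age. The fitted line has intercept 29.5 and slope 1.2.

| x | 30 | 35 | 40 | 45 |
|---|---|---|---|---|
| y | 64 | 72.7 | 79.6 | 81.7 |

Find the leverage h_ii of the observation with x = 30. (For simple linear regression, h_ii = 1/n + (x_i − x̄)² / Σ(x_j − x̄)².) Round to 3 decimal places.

x̄ = (30 + 35 + 40 + 45)/4 = 37.5
Σ(x − x̄)² = 56.25 + 6.25 + 6.25 + 56.25 = 125
h = 1/4 + (-7.5)²/125 = 0.25 + 0.45 = 0.700

h = 0.700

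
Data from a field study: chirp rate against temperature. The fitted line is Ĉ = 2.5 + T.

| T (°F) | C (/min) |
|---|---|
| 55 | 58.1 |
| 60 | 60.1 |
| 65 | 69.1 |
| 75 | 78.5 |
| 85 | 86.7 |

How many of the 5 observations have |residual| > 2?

T=55: Ĉ = 2.5 + 55 = 57.5; r = 58.1 − 57.5 = 0.6
T=60: Ĉ = 2.5 + 60 = 62.5; r = 60.1 − 62.5 = -2.4
T=65: Ĉ = 2.5 + 65 = 67.5; r = 69.1 − 67.5 = 1.6
T=75: Ĉ = 2.5 + 75 = 77.5; r = 78.5 − 77.5 = 1
T=85: Ĉ = 2.5 + 85 = 87.5; r = 86.7 − 87.5 = -0.8
|r| > 2: T=60 (|r|=2.4) → 1

1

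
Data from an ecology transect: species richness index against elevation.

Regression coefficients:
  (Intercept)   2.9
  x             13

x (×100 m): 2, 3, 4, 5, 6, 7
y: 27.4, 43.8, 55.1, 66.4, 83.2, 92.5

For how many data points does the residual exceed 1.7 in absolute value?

x=2: ŷ = 2.9 + 13·2 = 28.9; e = 27.4 − 28.9 = -1.5
x=3: ŷ = 2.9 + 13·3 = 41.9; e = 43.8 − 41.9 = 1.9
x=4: ŷ = 2.9 + 13·4 = 54.9; e = 55.1 − 54.9 = 0.2
x=5: ŷ = 2.9 + 13·5 = 67.9; e = 66.4 − 67.9 = -1.5
x=6: ŷ = 2.9 + 13·6 = 80.9; e = 83.2 − 80.9 = 2.3
x=7: ŷ = 2.9 + 13·7 = 93.9; e = 92.5 − 93.9 = -1.4
|e| > 1.7: x=3 (|e|=1.9), x=6 (|e|=2.3) → 2

2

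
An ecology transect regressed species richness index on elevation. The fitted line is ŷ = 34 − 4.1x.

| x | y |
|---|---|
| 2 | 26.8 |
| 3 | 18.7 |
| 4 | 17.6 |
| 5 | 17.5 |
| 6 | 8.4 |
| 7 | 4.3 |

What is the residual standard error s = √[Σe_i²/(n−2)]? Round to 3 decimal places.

s = 2.646

x=2: ŷ = 34 − 4.1·2 = 25.8; e = 26.8 − 25.8 = 1
x=3: ŷ = 34 − 4.1·3 = 21.7; e = 18.7 − 21.7 = -3
x=4: ŷ = 34 − 4.1·4 = 17.6; e = 17.6 − 17.6 = 0
x=5: ŷ = 34 − 4.1·5 = 13.5; e = 17.5 − 13.5 = 4
x=6: ŷ = 34 − 4.1·6 = 9.4; e = 8.4 − 9.4 = -1
x=7: ŷ = 34 − 4.1·7 = 5.3; e = 4.3 − 5.3 = -1
SSE = 1 + 9 + 0 + 16 + 1 + 1 = 28
s = √(28/4) = √7 ≈ 2.646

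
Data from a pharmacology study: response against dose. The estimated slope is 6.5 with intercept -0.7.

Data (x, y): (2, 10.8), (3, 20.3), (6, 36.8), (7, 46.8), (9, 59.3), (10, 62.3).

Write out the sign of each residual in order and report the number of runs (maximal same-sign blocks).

5 runs

x=2: ŷ = -0.7 + 6.5·2 = 12.3; e = 10.8 − 12.3 = -1.5
x=3: ŷ = -0.7 + 6.5·3 = 18.8; e = 20.3 − 18.8 = 1.5
x=6: ŷ = -0.7 + 6.5·6 = 38.3; e = 36.8 − 38.3 = -1.5
x=7: ŷ = -0.7 + 6.5·7 = 44.8; e = 46.8 − 44.8 = 2
x=9: ŷ = -0.7 + 6.5·9 = 57.8; e = 59.3 − 57.8 = 1.5
x=10: ŷ = -0.7 + 6.5·10 = 64.3; e = 62.3 − 64.3 = -2
Signs: − + − + + −
Runs: −×1, +×1, −×1, +×2, −×1 → 5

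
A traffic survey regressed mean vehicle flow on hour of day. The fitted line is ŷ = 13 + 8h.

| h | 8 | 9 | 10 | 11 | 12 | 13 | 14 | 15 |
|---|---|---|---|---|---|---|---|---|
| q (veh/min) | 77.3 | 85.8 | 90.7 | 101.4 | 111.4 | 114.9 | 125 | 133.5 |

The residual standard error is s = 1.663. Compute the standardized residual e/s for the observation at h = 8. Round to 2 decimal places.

0.18

ŷ = 13 + 8·8 = 77
e = 77.3 − 77 = 0.3
e/s = 0.3 / 1.663 = 0.18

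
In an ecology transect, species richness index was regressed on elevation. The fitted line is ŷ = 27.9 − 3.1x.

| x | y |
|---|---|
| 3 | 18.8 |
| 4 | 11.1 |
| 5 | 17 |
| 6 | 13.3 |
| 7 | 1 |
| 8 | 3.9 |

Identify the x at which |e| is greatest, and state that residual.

x = 7, e = -5.2

x=3: ŷ = 27.9 − 3.1·3 = 18.6; e = 18.8 − 18.6 = 0.2
x=4: ŷ = 27.9 − 3.1·4 = 15.5; e = 11.1 − 15.5 = -4.4
x=5: ŷ = 27.9 − 3.1·5 = 12.4; e = 17 − 12.4 = 4.6
x=6: ŷ = 27.9 − 3.1·6 = 9.3; e = 13.3 − 9.3 = 4
x=7: ŷ = 27.9 − 3.1·7 = 6.2; e = 1 − 6.2 = -5.2
x=8: ŷ = 27.9 − 3.1·8 = 3.1; e = 3.9 − 3.1 = 0.8
Largest |e| is 5.2 at x = 7, residual -5.2.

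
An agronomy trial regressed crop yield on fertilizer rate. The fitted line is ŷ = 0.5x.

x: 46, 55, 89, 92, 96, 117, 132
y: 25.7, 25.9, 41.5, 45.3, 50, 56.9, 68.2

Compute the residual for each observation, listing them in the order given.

2.7, -1.6, -3, -0.7, 2, -1.6, 2.2

x=46: ŷ = 0.5·46 = 23; r = 25.7 − 23 = 2.7
x=55: ŷ = 0.5·55 = 27.5; r = 25.9 − 27.5 = -1.6
x=89: ŷ = 0.5·89 = 44.5; r = 41.5 − 44.5 = -3
x=92: ŷ = 0.5·92 = 46; r = 45.3 − 46 = -0.7
x=96: ŷ = 0.5·96 = 48; r = 50 − 48 = 2
x=117: ŷ = 0.5·117 = 58.5; r = 56.9 − 58.5 = -1.6
x=132: ŷ = 0.5·132 = 66; r = 68.2 − 66 = 2.2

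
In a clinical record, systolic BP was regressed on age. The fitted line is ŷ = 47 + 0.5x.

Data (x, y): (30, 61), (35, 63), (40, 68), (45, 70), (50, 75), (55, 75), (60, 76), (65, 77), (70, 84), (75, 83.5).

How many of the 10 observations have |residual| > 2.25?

x=30: ŷ = 47 + 0.5·30 = 62; r = 61 − 62 = -1
x=35: ŷ = 47 + 0.5·35 = 64.5; r = 63 − 64.5 = -1.5
x=40: ŷ = 47 + 0.5·40 = 67; r = 68 − 67 = 1
x=45: ŷ = 47 + 0.5·45 = 69.5; r = 70 − 69.5 = 0.5
x=50: ŷ = 47 + 0.5·50 = 72; r = 75 − 72 = 3
x=55: ŷ = 47 + 0.5·55 = 74.5; r = 75 − 74.5 = 0.5
x=60: ŷ = 47 + 0.5·60 = 77; r = 76 − 77 = -1
x=65: ŷ = 47 + 0.5·65 = 79.5; r = 77 − 79.5 = -2.5
x=70: ŷ = 47 + 0.5·70 = 82; r = 84 − 82 = 2
x=75: ŷ = 47 + 0.5·75 = 84.5; r = 83.5 − 84.5 = -1
|r| > 2.25: x=50 (|r|=3), x=65 (|r|=2.5) → 2

2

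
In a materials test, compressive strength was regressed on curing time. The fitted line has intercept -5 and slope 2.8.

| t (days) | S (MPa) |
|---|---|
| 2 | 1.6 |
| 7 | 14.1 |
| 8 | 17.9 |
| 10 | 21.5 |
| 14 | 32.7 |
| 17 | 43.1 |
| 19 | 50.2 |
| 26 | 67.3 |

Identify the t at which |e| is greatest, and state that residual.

t = 19, e = 2

t=2: ŷ = -5 + 2.8·2 = 0.6; e = 1.6 − 0.6 = 1
t=7: ŷ = -5 + 2.8·7 = 14.6; e = 14.1 − 14.6 = -0.5
t=8: ŷ = -5 + 2.8·8 = 17.4; e = 17.9 − 17.4 = 0.5
t=10: ŷ = -5 + 2.8·10 = 23; e = 21.5 − 23 = -1.5
t=14: ŷ = -5 + 2.8·14 = 34.2; e = 32.7 − 34.2 = -1.5
t=17: ŷ = -5 + 2.8·17 = 42.6; e = 43.1 − 42.6 = 0.5
t=19: ŷ = -5 + 2.8·19 = 48.2; e = 50.2 − 48.2 = 2
t=26: ŷ = -5 + 2.8·26 = 67.8; e = 67.3 − 67.8 = -0.5
Largest |e| is 2 at t = 19, residual 2.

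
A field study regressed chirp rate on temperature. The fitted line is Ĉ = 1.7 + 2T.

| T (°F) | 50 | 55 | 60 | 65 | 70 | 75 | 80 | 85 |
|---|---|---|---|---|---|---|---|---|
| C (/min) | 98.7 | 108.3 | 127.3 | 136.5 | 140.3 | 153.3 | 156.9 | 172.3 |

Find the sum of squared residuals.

T=50: Ĉ = 1.7 + 2·50 = 101.7; e = 98.7 − 101.7 = -3
T=55: Ĉ = 1.7 + 2·55 = 111.7; e = 108.3 − 111.7 = -3.4
T=60: Ĉ = 1.7 + 2·60 = 121.7; e = 127.3 − 121.7 = 5.6
T=65: Ĉ = 1.7 + 2·65 = 131.7; e = 136.5 − 131.7 = 4.8
T=70: Ĉ = 1.7 + 2·70 = 141.7; e = 140.3 − 141.7 = -1.4
T=75: Ĉ = 1.7 + 2·75 = 151.7; e = 153.3 − 151.7 = 1.6
T=80: Ĉ = 1.7 + 2·80 = 161.7; e = 156.9 − 161.7 = -4.8
T=85: Ĉ = 1.7 + 2·85 = 171.7; e = 172.3 − 171.7 = 0.6
SSE = 9 + 11.56 + 31.36 + 23.04 + 1.96 + 2.56 + 23.04 + 0.36 = 102.88

SSE = 102.88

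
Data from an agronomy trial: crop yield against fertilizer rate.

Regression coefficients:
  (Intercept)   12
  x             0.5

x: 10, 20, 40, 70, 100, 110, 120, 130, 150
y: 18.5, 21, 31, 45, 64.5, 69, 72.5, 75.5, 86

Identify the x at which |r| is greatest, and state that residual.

x = 100, r = 2.5

x=10: ŷ = 12 + 0.5·10 = 17; r = 18.5 − 17 = 1.5
x=20: ŷ = 12 + 0.5·20 = 22; r = 21 − 22 = -1
x=40: ŷ = 12 + 0.5·40 = 32; r = 31 − 32 = -1
x=70: ŷ = 12 + 0.5·70 = 47; r = 45 − 47 = -2
x=100: ŷ = 12 + 0.5·100 = 62; r = 64.5 − 62 = 2.5
x=110: ŷ = 12 + 0.5·110 = 67; r = 69 − 67 = 2
x=120: ŷ = 12 + 0.5·120 = 72; r = 72.5 − 72 = 0.5
x=130: ŷ = 12 + 0.5·130 = 77; r = 75.5 − 77 = -1.5
x=150: ŷ = 12 + 0.5·150 = 87; r = 86 − 87 = -1
Largest |r| is 2.5 at x = 100, residual 2.5.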